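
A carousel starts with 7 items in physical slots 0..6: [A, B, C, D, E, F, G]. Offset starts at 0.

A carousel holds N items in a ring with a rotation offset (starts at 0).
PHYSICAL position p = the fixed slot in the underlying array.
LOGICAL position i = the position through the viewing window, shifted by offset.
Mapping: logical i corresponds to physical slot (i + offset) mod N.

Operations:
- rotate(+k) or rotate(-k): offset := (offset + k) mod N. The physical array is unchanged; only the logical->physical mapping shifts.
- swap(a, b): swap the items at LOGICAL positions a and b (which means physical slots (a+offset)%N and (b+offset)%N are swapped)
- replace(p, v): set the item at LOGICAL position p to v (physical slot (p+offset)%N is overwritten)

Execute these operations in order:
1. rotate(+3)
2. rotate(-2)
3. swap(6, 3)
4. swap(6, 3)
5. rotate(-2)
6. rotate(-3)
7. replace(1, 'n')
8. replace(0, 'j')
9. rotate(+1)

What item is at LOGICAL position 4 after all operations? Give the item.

After op 1 (rotate(+3)): offset=3, physical=[A,B,C,D,E,F,G], logical=[D,E,F,G,A,B,C]
After op 2 (rotate(-2)): offset=1, physical=[A,B,C,D,E,F,G], logical=[B,C,D,E,F,G,A]
After op 3 (swap(6, 3)): offset=1, physical=[E,B,C,D,A,F,G], logical=[B,C,D,A,F,G,E]
After op 4 (swap(6, 3)): offset=1, physical=[A,B,C,D,E,F,G], logical=[B,C,D,E,F,G,A]
After op 5 (rotate(-2)): offset=6, physical=[A,B,C,D,E,F,G], logical=[G,A,B,C,D,E,F]
After op 6 (rotate(-3)): offset=3, physical=[A,B,C,D,E,F,G], logical=[D,E,F,G,A,B,C]
After op 7 (replace(1, 'n')): offset=3, physical=[A,B,C,D,n,F,G], logical=[D,n,F,G,A,B,C]
After op 8 (replace(0, 'j')): offset=3, physical=[A,B,C,j,n,F,G], logical=[j,n,F,G,A,B,C]
After op 9 (rotate(+1)): offset=4, physical=[A,B,C,j,n,F,G], logical=[n,F,G,A,B,C,j]

Answer: B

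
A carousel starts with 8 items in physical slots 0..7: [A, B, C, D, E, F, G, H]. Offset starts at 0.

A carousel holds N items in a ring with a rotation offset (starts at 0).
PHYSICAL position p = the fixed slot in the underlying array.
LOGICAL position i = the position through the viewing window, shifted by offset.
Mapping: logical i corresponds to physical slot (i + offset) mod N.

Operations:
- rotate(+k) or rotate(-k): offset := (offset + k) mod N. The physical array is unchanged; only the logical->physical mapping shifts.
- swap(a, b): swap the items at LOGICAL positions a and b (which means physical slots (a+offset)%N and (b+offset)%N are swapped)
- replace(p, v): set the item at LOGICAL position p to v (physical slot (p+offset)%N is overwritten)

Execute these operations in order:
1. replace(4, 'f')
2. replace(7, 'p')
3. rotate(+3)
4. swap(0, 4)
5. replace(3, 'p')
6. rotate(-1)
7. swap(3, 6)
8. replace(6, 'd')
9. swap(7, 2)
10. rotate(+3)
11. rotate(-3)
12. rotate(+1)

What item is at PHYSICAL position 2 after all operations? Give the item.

After op 1 (replace(4, 'f')): offset=0, physical=[A,B,C,D,f,F,G,H], logical=[A,B,C,D,f,F,G,H]
After op 2 (replace(7, 'p')): offset=0, physical=[A,B,C,D,f,F,G,p], logical=[A,B,C,D,f,F,G,p]
After op 3 (rotate(+3)): offset=3, physical=[A,B,C,D,f,F,G,p], logical=[D,f,F,G,p,A,B,C]
After op 4 (swap(0, 4)): offset=3, physical=[A,B,C,p,f,F,G,D], logical=[p,f,F,G,D,A,B,C]
After op 5 (replace(3, 'p')): offset=3, physical=[A,B,C,p,f,F,p,D], logical=[p,f,F,p,D,A,B,C]
After op 6 (rotate(-1)): offset=2, physical=[A,B,C,p,f,F,p,D], logical=[C,p,f,F,p,D,A,B]
After op 7 (swap(3, 6)): offset=2, physical=[F,B,C,p,f,A,p,D], logical=[C,p,f,A,p,D,F,B]
After op 8 (replace(6, 'd')): offset=2, physical=[d,B,C,p,f,A,p,D], logical=[C,p,f,A,p,D,d,B]
After op 9 (swap(7, 2)): offset=2, physical=[d,f,C,p,B,A,p,D], logical=[C,p,B,A,p,D,d,f]
After op 10 (rotate(+3)): offset=5, physical=[d,f,C,p,B,A,p,D], logical=[A,p,D,d,f,C,p,B]
After op 11 (rotate(-3)): offset=2, physical=[d,f,C,p,B,A,p,D], logical=[C,p,B,A,p,D,d,f]
After op 12 (rotate(+1)): offset=3, physical=[d,f,C,p,B,A,p,D], logical=[p,B,A,p,D,d,f,C]

Answer: C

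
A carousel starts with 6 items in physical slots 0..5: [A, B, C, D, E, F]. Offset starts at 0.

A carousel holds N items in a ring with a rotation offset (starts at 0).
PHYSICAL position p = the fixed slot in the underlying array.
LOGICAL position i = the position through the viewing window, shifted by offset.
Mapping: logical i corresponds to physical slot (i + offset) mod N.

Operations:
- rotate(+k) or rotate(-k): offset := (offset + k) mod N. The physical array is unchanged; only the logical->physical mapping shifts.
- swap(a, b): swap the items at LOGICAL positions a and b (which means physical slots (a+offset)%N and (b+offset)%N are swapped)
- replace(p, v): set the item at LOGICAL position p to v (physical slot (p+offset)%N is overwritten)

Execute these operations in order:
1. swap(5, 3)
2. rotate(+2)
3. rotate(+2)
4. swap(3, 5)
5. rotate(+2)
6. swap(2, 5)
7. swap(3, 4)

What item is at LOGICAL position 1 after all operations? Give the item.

After op 1 (swap(5, 3)): offset=0, physical=[A,B,C,F,E,D], logical=[A,B,C,F,E,D]
After op 2 (rotate(+2)): offset=2, physical=[A,B,C,F,E,D], logical=[C,F,E,D,A,B]
After op 3 (rotate(+2)): offset=4, physical=[A,B,C,F,E,D], logical=[E,D,A,B,C,F]
After op 4 (swap(3, 5)): offset=4, physical=[A,F,C,B,E,D], logical=[E,D,A,F,C,B]
After op 5 (rotate(+2)): offset=0, physical=[A,F,C,B,E,D], logical=[A,F,C,B,E,D]
After op 6 (swap(2, 5)): offset=0, physical=[A,F,D,B,E,C], logical=[A,F,D,B,E,C]
After op 7 (swap(3, 4)): offset=0, physical=[A,F,D,E,B,C], logical=[A,F,D,E,B,C]

Answer: F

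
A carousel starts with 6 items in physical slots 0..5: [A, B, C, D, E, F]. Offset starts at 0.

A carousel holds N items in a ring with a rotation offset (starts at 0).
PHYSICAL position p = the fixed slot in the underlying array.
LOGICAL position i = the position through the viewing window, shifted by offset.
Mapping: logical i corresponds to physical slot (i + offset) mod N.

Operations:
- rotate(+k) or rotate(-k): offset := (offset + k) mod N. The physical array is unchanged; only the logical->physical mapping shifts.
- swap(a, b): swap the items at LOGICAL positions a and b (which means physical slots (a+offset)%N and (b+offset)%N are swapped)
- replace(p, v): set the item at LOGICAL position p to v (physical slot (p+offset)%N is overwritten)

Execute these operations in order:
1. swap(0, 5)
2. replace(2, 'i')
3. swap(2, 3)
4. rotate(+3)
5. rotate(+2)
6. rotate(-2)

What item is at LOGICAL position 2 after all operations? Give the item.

After op 1 (swap(0, 5)): offset=0, physical=[F,B,C,D,E,A], logical=[F,B,C,D,E,A]
After op 2 (replace(2, 'i')): offset=0, physical=[F,B,i,D,E,A], logical=[F,B,i,D,E,A]
After op 3 (swap(2, 3)): offset=0, physical=[F,B,D,i,E,A], logical=[F,B,D,i,E,A]
After op 4 (rotate(+3)): offset=3, physical=[F,B,D,i,E,A], logical=[i,E,A,F,B,D]
After op 5 (rotate(+2)): offset=5, physical=[F,B,D,i,E,A], logical=[A,F,B,D,i,E]
After op 6 (rotate(-2)): offset=3, physical=[F,B,D,i,E,A], logical=[i,E,A,F,B,D]

Answer: A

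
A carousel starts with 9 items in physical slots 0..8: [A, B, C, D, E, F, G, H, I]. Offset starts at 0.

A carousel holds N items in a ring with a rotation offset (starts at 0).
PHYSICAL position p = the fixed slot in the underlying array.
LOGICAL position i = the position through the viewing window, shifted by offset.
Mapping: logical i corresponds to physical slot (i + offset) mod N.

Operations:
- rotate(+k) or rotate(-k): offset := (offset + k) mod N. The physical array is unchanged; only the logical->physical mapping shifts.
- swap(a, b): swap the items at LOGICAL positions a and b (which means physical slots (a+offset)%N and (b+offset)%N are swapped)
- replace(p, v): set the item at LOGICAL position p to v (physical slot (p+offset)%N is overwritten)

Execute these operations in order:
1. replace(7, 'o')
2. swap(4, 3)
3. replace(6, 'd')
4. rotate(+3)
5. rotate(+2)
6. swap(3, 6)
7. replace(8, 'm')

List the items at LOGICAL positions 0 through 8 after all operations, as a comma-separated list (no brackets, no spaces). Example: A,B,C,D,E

Answer: F,d,o,C,A,B,I,E,m

Derivation:
After op 1 (replace(7, 'o')): offset=0, physical=[A,B,C,D,E,F,G,o,I], logical=[A,B,C,D,E,F,G,o,I]
After op 2 (swap(4, 3)): offset=0, physical=[A,B,C,E,D,F,G,o,I], logical=[A,B,C,E,D,F,G,o,I]
After op 3 (replace(6, 'd')): offset=0, physical=[A,B,C,E,D,F,d,o,I], logical=[A,B,C,E,D,F,d,o,I]
After op 4 (rotate(+3)): offset=3, physical=[A,B,C,E,D,F,d,o,I], logical=[E,D,F,d,o,I,A,B,C]
After op 5 (rotate(+2)): offset=5, physical=[A,B,C,E,D,F,d,o,I], logical=[F,d,o,I,A,B,C,E,D]
After op 6 (swap(3, 6)): offset=5, physical=[A,B,I,E,D,F,d,o,C], logical=[F,d,o,C,A,B,I,E,D]
After op 7 (replace(8, 'm')): offset=5, physical=[A,B,I,E,m,F,d,o,C], logical=[F,d,o,C,A,B,I,E,m]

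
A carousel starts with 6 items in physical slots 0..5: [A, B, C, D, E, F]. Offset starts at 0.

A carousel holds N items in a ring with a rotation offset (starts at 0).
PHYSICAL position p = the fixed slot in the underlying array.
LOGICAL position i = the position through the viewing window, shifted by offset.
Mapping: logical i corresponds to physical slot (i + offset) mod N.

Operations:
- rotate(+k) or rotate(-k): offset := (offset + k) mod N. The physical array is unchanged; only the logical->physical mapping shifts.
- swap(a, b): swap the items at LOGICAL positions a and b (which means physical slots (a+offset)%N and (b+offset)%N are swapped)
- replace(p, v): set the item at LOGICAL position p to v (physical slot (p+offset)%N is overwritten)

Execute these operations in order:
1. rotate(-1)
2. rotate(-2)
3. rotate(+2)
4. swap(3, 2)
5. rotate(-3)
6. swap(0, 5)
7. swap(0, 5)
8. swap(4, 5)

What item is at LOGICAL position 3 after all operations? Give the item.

Answer: F

Derivation:
After op 1 (rotate(-1)): offset=5, physical=[A,B,C,D,E,F], logical=[F,A,B,C,D,E]
After op 2 (rotate(-2)): offset=3, physical=[A,B,C,D,E,F], logical=[D,E,F,A,B,C]
After op 3 (rotate(+2)): offset=5, physical=[A,B,C,D,E,F], logical=[F,A,B,C,D,E]
After op 4 (swap(3, 2)): offset=5, physical=[A,C,B,D,E,F], logical=[F,A,C,B,D,E]
After op 5 (rotate(-3)): offset=2, physical=[A,C,B,D,E,F], logical=[B,D,E,F,A,C]
After op 6 (swap(0, 5)): offset=2, physical=[A,B,C,D,E,F], logical=[C,D,E,F,A,B]
After op 7 (swap(0, 5)): offset=2, physical=[A,C,B,D,E,F], logical=[B,D,E,F,A,C]
After op 8 (swap(4, 5)): offset=2, physical=[C,A,B,D,E,F], logical=[B,D,E,F,C,A]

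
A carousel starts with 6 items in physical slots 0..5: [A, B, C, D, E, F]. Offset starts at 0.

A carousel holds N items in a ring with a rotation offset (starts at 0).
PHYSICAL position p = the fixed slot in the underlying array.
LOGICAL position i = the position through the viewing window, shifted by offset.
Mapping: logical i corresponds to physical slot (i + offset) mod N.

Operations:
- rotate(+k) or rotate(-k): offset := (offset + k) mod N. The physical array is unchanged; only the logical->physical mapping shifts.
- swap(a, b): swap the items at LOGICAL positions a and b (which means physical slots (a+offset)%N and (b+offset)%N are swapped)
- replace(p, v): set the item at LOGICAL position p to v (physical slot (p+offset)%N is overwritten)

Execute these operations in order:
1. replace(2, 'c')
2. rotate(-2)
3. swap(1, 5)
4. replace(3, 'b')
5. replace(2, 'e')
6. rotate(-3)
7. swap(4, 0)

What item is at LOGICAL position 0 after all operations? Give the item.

Answer: D

Derivation:
After op 1 (replace(2, 'c')): offset=0, physical=[A,B,c,D,E,F], logical=[A,B,c,D,E,F]
After op 2 (rotate(-2)): offset=4, physical=[A,B,c,D,E,F], logical=[E,F,A,B,c,D]
After op 3 (swap(1, 5)): offset=4, physical=[A,B,c,F,E,D], logical=[E,D,A,B,c,F]
After op 4 (replace(3, 'b')): offset=4, physical=[A,b,c,F,E,D], logical=[E,D,A,b,c,F]
After op 5 (replace(2, 'e')): offset=4, physical=[e,b,c,F,E,D], logical=[E,D,e,b,c,F]
After op 6 (rotate(-3)): offset=1, physical=[e,b,c,F,E,D], logical=[b,c,F,E,D,e]
After op 7 (swap(4, 0)): offset=1, physical=[e,D,c,F,E,b], logical=[D,c,F,E,b,e]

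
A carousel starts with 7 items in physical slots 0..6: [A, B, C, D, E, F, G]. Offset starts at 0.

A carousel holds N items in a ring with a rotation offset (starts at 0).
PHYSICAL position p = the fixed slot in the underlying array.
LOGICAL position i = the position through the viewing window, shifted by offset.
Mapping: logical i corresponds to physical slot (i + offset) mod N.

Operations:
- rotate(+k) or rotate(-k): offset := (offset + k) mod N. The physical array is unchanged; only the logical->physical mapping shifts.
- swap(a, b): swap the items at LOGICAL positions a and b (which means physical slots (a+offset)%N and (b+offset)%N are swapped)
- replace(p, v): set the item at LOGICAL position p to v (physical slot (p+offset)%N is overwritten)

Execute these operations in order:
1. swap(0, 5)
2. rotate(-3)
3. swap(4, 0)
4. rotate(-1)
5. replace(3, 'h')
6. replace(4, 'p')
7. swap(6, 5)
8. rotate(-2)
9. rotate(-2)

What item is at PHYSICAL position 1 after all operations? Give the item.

Answer: C

Derivation:
After op 1 (swap(0, 5)): offset=0, physical=[F,B,C,D,E,A,G], logical=[F,B,C,D,E,A,G]
After op 2 (rotate(-3)): offset=4, physical=[F,B,C,D,E,A,G], logical=[E,A,G,F,B,C,D]
After op 3 (swap(4, 0)): offset=4, physical=[F,E,C,D,B,A,G], logical=[B,A,G,F,E,C,D]
After op 4 (rotate(-1)): offset=3, physical=[F,E,C,D,B,A,G], logical=[D,B,A,G,F,E,C]
After op 5 (replace(3, 'h')): offset=3, physical=[F,E,C,D,B,A,h], logical=[D,B,A,h,F,E,C]
After op 6 (replace(4, 'p')): offset=3, physical=[p,E,C,D,B,A,h], logical=[D,B,A,h,p,E,C]
After op 7 (swap(6, 5)): offset=3, physical=[p,C,E,D,B,A,h], logical=[D,B,A,h,p,C,E]
After op 8 (rotate(-2)): offset=1, physical=[p,C,E,D,B,A,h], logical=[C,E,D,B,A,h,p]
After op 9 (rotate(-2)): offset=6, physical=[p,C,E,D,B,A,h], logical=[h,p,C,E,D,B,A]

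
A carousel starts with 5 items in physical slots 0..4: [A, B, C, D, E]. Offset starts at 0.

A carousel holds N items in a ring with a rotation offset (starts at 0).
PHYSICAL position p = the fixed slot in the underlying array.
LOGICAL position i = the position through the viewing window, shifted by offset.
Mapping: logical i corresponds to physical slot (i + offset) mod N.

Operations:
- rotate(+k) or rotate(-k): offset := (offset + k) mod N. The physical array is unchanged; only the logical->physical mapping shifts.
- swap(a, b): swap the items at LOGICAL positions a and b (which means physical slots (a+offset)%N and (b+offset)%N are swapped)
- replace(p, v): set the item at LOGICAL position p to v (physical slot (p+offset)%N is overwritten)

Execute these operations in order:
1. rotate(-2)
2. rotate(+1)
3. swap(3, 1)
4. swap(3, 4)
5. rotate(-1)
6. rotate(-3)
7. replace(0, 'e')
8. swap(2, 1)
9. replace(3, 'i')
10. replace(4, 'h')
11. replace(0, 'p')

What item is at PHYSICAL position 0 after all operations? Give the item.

After op 1 (rotate(-2)): offset=3, physical=[A,B,C,D,E], logical=[D,E,A,B,C]
After op 2 (rotate(+1)): offset=4, physical=[A,B,C,D,E], logical=[E,A,B,C,D]
After op 3 (swap(3, 1)): offset=4, physical=[C,B,A,D,E], logical=[E,C,B,A,D]
After op 4 (swap(3, 4)): offset=4, physical=[C,B,D,A,E], logical=[E,C,B,D,A]
After op 5 (rotate(-1)): offset=3, physical=[C,B,D,A,E], logical=[A,E,C,B,D]
After op 6 (rotate(-3)): offset=0, physical=[C,B,D,A,E], logical=[C,B,D,A,E]
After op 7 (replace(0, 'e')): offset=0, physical=[e,B,D,A,E], logical=[e,B,D,A,E]
After op 8 (swap(2, 1)): offset=0, physical=[e,D,B,A,E], logical=[e,D,B,A,E]
After op 9 (replace(3, 'i')): offset=0, physical=[e,D,B,i,E], logical=[e,D,B,i,E]
After op 10 (replace(4, 'h')): offset=0, physical=[e,D,B,i,h], logical=[e,D,B,i,h]
After op 11 (replace(0, 'p')): offset=0, physical=[p,D,B,i,h], logical=[p,D,B,i,h]

Answer: p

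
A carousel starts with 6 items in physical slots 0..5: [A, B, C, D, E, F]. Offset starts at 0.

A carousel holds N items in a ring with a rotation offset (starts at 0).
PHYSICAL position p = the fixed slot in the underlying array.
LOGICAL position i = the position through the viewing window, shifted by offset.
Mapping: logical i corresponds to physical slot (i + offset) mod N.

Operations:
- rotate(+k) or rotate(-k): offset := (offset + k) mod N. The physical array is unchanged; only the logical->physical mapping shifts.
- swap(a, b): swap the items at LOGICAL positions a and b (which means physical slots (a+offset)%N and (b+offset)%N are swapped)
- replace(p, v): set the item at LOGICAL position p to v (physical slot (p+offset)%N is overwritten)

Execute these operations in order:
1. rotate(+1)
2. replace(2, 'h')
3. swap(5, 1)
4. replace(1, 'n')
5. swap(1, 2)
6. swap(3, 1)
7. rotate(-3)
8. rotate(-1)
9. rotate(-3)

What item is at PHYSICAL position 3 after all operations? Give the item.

Answer: n

Derivation:
After op 1 (rotate(+1)): offset=1, physical=[A,B,C,D,E,F], logical=[B,C,D,E,F,A]
After op 2 (replace(2, 'h')): offset=1, physical=[A,B,C,h,E,F], logical=[B,C,h,E,F,A]
After op 3 (swap(5, 1)): offset=1, physical=[C,B,A,h,E,F], logical=[B,A,h,E,F,C]
After op 4 (replace(1, 'n')): offset=1, physical=[C,B,n,h,E,F], logical=[B,n,h,E,F,C]
After op 5 (swap(1, 2)): offset=1, physical=[C,B,h,n,E,F], logical=[B,h,n,E,F,C]
After op 6 (swap(3, 1)): offset=1, physical=[C,B,E,n,h,F], logical=[B,E,n,h,F,C]
After op 7 (rotate(-3)): offset=4, physical=[C,B,E,n,h,F], logical=[h,F,C,B,E,n]
After op 8 (rotate(-1)): offset=3, physical=[C,B,E,n,h,F], logical=[n,h,F,C,B,E]
After op 9 (rotate(-3)): offset=0, physical=[C,B,E,n,h,F], logical=[C,B,E,n,h,F]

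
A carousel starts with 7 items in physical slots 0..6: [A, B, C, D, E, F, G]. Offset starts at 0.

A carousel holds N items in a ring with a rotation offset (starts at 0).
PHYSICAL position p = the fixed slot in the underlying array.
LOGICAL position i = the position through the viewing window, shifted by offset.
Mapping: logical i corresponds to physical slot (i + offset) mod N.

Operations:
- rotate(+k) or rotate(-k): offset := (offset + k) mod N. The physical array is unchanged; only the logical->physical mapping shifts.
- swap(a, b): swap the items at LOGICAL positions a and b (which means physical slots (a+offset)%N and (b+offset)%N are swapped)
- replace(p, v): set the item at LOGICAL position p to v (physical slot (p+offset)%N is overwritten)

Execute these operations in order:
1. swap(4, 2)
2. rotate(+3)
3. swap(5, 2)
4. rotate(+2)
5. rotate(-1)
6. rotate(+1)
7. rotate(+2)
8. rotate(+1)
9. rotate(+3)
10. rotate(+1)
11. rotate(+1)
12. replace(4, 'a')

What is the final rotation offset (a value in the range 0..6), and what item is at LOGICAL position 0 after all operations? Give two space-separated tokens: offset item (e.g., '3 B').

After op 1 (swap(4, 2)): offset=0, physical=[A,B,E,D,C,F,G], logical=[A,B,E,D,C,F,G]
After op 2 (rotate(+3)): offset=3, physical=[A,B,E,D,C,F,G], logical=[D,C,F,G,A,B,E]
After op 3 (swap(5, 2)): offset=3, physical=[A,F,E,D,C,B,G], logical=[D,C,B,G,A,F,E]
After op 4 (rotate(+2)): offset=5, physical=[A,F,E,D,C,B,G], logical=[B,G,A,F,E,D,C]
After op 5 (rotate(-1)): offset=4, physical=[A,F,E,D,C,B,G], logical=[C,B,G,A,F,E,D]
After op 6 (rotate(+1)): offset=5, physical=[A,F,E,D,C,B,G], logical=[B,G,A,F,E,D,C]
After op 7 (rotate(+2)): offset=0, physical=[A,F,E,D,C,B,G], logical=[A,F,E,D,C,B,G]
After op 8 (rotate(+1)): offset=1, physical=[A,F,E,D,C,B,G], logical=[F,E,D,C,B,G,A]
After op 9 (rotate(+3)): offset=4, physical=[A,F,E,D,C,B,G], logical=[C,B,G,A,F,E,D]
After op 10 (rotate(+1)): offset=5, physical=[A,F,E,D,C,B,G], logical=[B,G,A,F,E,D,C]
After op 11 (rotate(+1)): offset=6, physical=[A,F,E,D,C,B,G], logical=[G,A,F,E,D,C,B]
After op 12 (replace(4, 'a')): offset=6, physical=[A,F,E,a,C,B,G], logical=[G,A,F,E,a,C,B]

Answer: 6 G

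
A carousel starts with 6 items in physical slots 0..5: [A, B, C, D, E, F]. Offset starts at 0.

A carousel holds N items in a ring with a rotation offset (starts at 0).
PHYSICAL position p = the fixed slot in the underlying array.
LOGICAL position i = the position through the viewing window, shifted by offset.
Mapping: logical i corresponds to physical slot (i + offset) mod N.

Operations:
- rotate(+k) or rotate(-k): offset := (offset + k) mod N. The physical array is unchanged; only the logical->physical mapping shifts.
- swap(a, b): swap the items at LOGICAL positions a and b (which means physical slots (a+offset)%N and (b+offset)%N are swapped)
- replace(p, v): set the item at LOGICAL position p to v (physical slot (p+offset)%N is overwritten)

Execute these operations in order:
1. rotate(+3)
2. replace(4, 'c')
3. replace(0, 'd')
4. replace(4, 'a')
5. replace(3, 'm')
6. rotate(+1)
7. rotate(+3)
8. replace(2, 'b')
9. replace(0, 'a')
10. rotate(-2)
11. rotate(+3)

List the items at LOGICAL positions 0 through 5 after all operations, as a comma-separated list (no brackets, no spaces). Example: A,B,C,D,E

After op 1 (rotate(+3)): offset=3, physical=[A,B,C,D,E,F], logical=[D,E,F,A,B,C]
After op 2 (replace(4, 'c')): offset=3, physical=[A,c,C,D,E,F], logical=[D,E,F,A,c,C]
After op 3 (replace(0, 'd')): offset=3, physical=[A,c,C,d,E,F], logical=[d,E,F,A,c,C]
After op 4 (replace(4, 'a')): offset=3, physical=[A,a,C,d,E,F], logical=[d,E,F,A,a,C]
After op 5 (replace(3, 'm')): offset=3, physical=[m,a,C,d,E,F], logical=[d,E,F,m,a,C]
After op 6 (rotate(+1)): offset=4, physical=[m,a,C,d,E,F], logical=[E,F,m,a,C,d]
After op 7 (rotate(+3)): offset=1, physical=[m,a,C,d,E,F], logical=[a,C,d,E,F,m]
After op 8 (replace(2, 'b')): offset=1, physical=[m,a,C,b,E,F], logical=[a,C,b,E,F,m]
After op 9 (replace(0, 'a')): offset=1, physical=[m,a,C,b,E,F], logical=[a,C,b,E,F,m]
After op 10 (rotate(-2)): offset=5, physical=[m,a,C,b,E,F], logical=[F,m,a,C,b,E]
After op 11 (rotate(+3)): offset=2, physical=[m,a,C,b,E,F], logical=[C,b,E,F,m,a]

Answer: C,b,E,F,m,a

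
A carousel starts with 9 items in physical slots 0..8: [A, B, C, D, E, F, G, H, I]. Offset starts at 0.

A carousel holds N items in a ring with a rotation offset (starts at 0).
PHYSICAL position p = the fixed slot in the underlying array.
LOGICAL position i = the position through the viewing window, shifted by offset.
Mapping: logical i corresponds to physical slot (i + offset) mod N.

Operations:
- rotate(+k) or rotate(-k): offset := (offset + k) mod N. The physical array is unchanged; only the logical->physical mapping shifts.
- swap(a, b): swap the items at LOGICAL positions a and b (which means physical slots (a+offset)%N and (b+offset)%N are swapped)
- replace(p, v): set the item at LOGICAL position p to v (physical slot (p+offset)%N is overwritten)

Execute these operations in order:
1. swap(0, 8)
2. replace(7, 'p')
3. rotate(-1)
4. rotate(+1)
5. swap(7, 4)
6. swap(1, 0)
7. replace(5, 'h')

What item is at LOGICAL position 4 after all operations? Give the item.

After op 1 (swap(0, 8)): offset=0, physical=[I,B,C,D,E,F,G,H,A], logical=[I,B,C,D,E,F,G,H,A]
After op 2 (replace(7, 'p')): offset=0, physical=[I,B,C,D,E,F,G,p,A], logical=[I,B,C,D,E,F,G,p,A]
After op 3 (rotate(-1)): offset=8, physical=[I,B,C,D,E,F,G,p,A], logical=[A,I,B,C,D,E,F,G,p]
After op 4 (rotate(+1)): offset=0, physical=[I,B,C,D,E,F,G,p,A], logical=[I,B,C,D,E,F,G,p,A]
After op 5 (swap(7, 4)): offset=0, physical=[I,B,C,D,p,F,G,E,A], logical=[I,B,C,D,p,F,G,E,A]
After op 6 (swap(1, 0)): offset=0, physical=[B,I,C,D,p,F,G,E,A], logical=[B,I,C,D,p,F,G,E,A]
After op 7 (replace(5, 'h')): offset=0, physical=[B,I,C,D,p,h,G,E,A], logical=[B,I,C,D,p,h,G,E,A]

Answer: p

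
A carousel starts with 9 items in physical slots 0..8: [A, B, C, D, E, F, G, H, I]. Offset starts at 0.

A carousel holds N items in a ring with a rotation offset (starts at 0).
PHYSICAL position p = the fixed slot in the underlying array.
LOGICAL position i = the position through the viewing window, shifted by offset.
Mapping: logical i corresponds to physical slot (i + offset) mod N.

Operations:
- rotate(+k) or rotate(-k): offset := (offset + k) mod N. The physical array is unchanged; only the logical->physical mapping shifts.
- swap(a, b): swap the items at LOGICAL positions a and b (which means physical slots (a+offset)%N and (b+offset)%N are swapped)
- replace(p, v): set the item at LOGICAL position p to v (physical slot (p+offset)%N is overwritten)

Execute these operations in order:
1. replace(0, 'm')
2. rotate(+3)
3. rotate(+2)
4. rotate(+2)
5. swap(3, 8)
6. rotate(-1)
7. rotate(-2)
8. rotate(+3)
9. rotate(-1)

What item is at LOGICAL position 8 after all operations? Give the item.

After op 1 (replace(0, 'm')): offset=0, physical=[m,B,C,D,E,F,G,H,I], logical=[m,B,C,D,E,F,G,H,I]
After op 2 (rotate(+3)): offset=3, physical=[m,B,C,D,E,F,G,H,I], logical=[D,E,F,G,H,I,m,B,C]
After op 3 (rotate(+2)): offset=5, physical=[m,B,C,D,E,F,G,H,I], logical=[F,G,H,I,m,B,C,D,E]
After op 4 (rotate(+2)): offset=7, physical=[m,B,C,D,E,F,G,H,I], logical=[H,I,m,B,C,D,E,F,G]
After op 5 (swap(3, 8)): offset=7, physical=[m,G,C,D,E,F,B,H,I], logical=[H,I,m,G,C,D,E,F,B]
After op 6 (rotate(-1)): offset=6, physical=[m,G,C,D,E,F,B,H,I], logical=[B,H,I,m,G,C,D,E,F]
After op 7 (rotate(-2)): offset=4, physical=[m,G,C,D,E,F,B,H,I], logical=[E,F,B,H,I,m,G,C,D]
After op 8 (rotate(+3)): offset=7, physical=[m,G,C,D,E,F,B,H,I], logical=[H,I,m,G,C,D,E,F,B]
After op 9 (rotate(-1)): offset=6, physical=[m,G,C,D,E,F,B,H,I], logical=[B,H,I,m,G,C,D,E,F]

Answer: F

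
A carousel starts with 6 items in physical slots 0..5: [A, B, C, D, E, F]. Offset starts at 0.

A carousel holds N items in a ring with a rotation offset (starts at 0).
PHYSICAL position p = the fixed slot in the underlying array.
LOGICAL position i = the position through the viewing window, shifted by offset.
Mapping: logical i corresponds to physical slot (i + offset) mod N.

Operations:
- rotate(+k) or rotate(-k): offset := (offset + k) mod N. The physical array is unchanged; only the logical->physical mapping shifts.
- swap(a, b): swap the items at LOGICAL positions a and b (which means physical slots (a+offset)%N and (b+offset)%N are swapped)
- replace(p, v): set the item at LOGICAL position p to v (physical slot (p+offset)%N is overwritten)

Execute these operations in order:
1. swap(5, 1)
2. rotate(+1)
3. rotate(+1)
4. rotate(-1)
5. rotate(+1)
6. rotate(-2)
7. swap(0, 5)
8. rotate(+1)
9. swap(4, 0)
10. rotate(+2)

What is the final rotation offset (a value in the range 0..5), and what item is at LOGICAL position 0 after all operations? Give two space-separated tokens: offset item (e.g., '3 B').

Answer: 3 D

Derivation:
After op 1 (swap(5, 1)): offset=0, physical=[A,F,C,D,E,B], logical=[A,F,C,D,E,B]
After op 2 (rotate(+1)): offset=1, physical=[A,F,C,D,E,B], logical=[F,C,D,E,B,A]
After op 3 (rotate(+1)): offset=2, physical=[A,F,C,D,E,B], logical=[C,D,E,B,A,F]
After op 4 (rotate(-1)): offset=1, physical=[A,F,C,D,E,B], logical=[F,C,D,E,B,A]
After op 5 (rotate(+1)): offset=2, physical=[A,F,C,D,E,B], logical=[C,D,E,B,A,F]
After op 6 (rotate(-2)): offset=0, physical=[A,F,C,D,E,B], logical=[A,F,C,D,E,B]
After op 7 (swap(0, 5)): offset=0, physical=[B,F,C,D,E,A], logical=[B,F,C,D,E,A]
After op 8 (rotate(+1)): offset=1, physical=[B,F,C,D,E,A], logical=[F,C,D,E,A,B]
After op 9 (swap(4, 0)): offset=1, physical=[B,A,C,D,E,F], logical=[A,C,D,E,F,B]
After op 10 (rotate(+2)): offset=3, physical=[B,A,C,D,E,F], logical=[D,E,F,B,A,C]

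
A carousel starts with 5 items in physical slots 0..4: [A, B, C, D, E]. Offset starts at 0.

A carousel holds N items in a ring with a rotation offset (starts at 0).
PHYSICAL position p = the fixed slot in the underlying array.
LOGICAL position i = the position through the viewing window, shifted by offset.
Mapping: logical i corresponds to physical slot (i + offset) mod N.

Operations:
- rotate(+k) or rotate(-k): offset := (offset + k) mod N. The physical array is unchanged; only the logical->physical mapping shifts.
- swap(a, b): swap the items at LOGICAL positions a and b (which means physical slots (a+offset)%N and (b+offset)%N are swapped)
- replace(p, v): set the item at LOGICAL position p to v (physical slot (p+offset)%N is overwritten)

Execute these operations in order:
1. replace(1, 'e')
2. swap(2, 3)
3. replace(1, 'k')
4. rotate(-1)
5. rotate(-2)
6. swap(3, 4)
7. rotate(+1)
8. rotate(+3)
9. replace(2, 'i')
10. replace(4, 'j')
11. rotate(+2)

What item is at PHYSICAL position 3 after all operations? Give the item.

Answer: i

Derivation:
After op 1 (replace(1, 'e')): offset=0, physical=[A,e,C,D,E], logical=[A,e,C,D,E]
After op 2 (swap(2, 3)): offset=0, physical=[A,e,D,C,E], logical=[A,e,D,C,E]
After op 3 (replace(1, 'k')): offset=0, physical=[A,k,D,C,E], logical=[A,k,D,C,E]
After op 4 (rotate(-1)): offset=4, physical=[A,k,D,C,E], logical=[E,A,k,D,C]
After op 5 (rotate(-2)): offset=2, physical=[A,k,D,C,E], logical=[D,C,E,A,k]
After op 6 (swap(3, 4)): offset=2, physical=[k,A,D,C,E], logical=[D,C,E,k,A]
After op 7 (rotate(+1)): offset=3, physical=[k,A,D,C,E], logical=[C,E,k,A,D]
After op 8 (rotate(+3)): offset=1, physical=[k,A,D,C,E], logical=[A,D,C,E,k]
After op 9 (replace(2, 'i')): offset=1, physical=[k,A,D,i,E], logical=[A,D,i,E,k]
After op 10 (replace(4, 'j')): offset=1, physical=[j,A,D,i,E], logical=[A,D,i,E,j]
After op 11 (rotate(+2)): offset=3, physical=[j,A,D,i,E], logical=[i,E,j,A,D]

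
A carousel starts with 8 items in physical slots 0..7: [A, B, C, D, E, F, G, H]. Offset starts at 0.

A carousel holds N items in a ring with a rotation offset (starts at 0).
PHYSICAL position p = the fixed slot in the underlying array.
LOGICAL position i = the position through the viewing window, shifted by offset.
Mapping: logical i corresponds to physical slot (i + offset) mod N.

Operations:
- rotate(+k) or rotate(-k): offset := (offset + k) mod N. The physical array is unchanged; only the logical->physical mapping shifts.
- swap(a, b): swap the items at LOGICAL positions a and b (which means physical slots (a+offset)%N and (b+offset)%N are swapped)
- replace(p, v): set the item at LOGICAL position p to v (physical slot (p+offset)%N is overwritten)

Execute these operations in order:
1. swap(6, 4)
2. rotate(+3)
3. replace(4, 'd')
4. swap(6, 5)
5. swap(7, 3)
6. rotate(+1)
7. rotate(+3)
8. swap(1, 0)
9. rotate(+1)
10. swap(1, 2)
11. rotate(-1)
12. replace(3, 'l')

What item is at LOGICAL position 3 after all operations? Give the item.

After op 1 (swap(6, 4)): offset=0, physical=[A,B,C,D,G,F,E,H], logical=[A,B,C,D,G,F,E,H]
After op 2 (rotate(+3)): offset=3, physical=[A,B,C,D,G,F,E,H], logical=[D,G,F,E,H,A,B,C]
After op 3 (replace(4, 'd')): offset=3, physical=[A,B,C,D,G,F,E,d], logical=[D,G,F,E,d,A,B,C]
After op 4 (swap(6, 5)): offset=3, physical=[B,A,C,D,G,F,E,d], logical=[D,G,F,E,d,B,A,C]
After op 5 (swap(7, 3)): offset=3, physical=[B,A,E,D,G,F,C,d], logical=[D,G,F,C,d,B,A,E]
After op 6 (rotate(+1)): offset=4, physical=[B,A,E,D,G,F,C,d], logical=[G,F,C,d,B,A,E,D]
After op 7 (rotate(+3)): offset=7, physical=[B,A,E,D,G,F,C,d], logical=[d,B,A,E,D,G,F,C]
After op 8 (swap(1, 0)): offset=7, physical=[d,A,E,D,G,F,C,B], logical=[B,d,A,E,D,G,F,C]
After op 9 (rotate(+1)): offset=0, physical=[d,A,E,D,G,F,C,B], logical=[d,A,E,D,G,F,C,B]
After op 10 (swap(1, 2)): offset=0, physical=[d,E,A,D,G,F,C,B], logical=[d,E,A,D,G,F,C,B]
After op 11 (rotate(-1)): offset=7, physical=[d,E,A,D,G,F,C,B], logical=[B,d,E,A,D,G,F,C]
After op 12 (replace(3, 'l')): offset=7, physical=[d,E,l,D,G,F,C,B], logical=[B,d,E,l,D,G,F,C]

Answer: l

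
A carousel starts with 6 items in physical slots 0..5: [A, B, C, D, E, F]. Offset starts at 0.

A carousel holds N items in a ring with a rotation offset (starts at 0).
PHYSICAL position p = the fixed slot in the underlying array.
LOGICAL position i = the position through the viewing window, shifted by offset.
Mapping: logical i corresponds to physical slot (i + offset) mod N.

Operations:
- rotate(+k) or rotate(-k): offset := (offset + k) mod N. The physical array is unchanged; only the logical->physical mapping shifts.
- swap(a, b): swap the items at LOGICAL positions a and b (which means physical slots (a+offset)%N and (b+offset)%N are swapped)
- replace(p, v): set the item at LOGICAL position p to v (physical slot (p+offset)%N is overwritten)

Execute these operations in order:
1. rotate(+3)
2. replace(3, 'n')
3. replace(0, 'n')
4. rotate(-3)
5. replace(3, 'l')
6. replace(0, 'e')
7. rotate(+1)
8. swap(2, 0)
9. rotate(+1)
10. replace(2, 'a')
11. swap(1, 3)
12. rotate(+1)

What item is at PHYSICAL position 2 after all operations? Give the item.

After op 1 (rotate(+3)): offset=3, physical=[A,B,C,D,E,F], logical=[D,E,F,A,B,C]
After op 2 (replace(3, 'n')): offset=3, physical=[n,B,C,D,E,F], logical=[D,E,F,n,B,C]
After op 3 (replace(0, 'n')): offset=3, physical=[n,B,C,n,E,F], logical=[n,E,F,n,B,C]
After op 4 (rotate(-3)): offset=0, physical=[n,B,C,n,E,F], logical=[n,B,C,n,E,F]
After op 5 (replace(3, 'l')): offset=0, physical=[n,B,C,l,E,F], logical=[n,B,C,l,E,F]
After op 6 (replace(0, 'e')): offset=0, physical=[e,B,C,l,E,F], logical=[e,B,C,l,E,F]
After op 7 (rotate(+1)): offset=1, physical=[e,B,C,l,E,F], logical=[B,C,l,E,F,e]
After op 8 (swap(2, 0)): offset=1, physical=[e,l,C,B,E,F], logical=[l,C,B,E,F,e]
After op 9 (rotate(+1)): offset=2, physical=[e,l,C,B,E,F], logical=[C,B,E,F,e,l]
After op 10 (replace(2, 'a')): offset=2, physical=[e,l,C,B,a,F], logical=[C,B,a,F,e,l]
After op 11 (swap(1, 3)): offset=2, physical=[e,l,C,F,a,B], logical=[C,F,a,B,e,l]
After op 12 (rotate(+1)): offset=3, physical=[e,l,C,F,a,B], logical=[F,a,B,e,l,C]

Answer: C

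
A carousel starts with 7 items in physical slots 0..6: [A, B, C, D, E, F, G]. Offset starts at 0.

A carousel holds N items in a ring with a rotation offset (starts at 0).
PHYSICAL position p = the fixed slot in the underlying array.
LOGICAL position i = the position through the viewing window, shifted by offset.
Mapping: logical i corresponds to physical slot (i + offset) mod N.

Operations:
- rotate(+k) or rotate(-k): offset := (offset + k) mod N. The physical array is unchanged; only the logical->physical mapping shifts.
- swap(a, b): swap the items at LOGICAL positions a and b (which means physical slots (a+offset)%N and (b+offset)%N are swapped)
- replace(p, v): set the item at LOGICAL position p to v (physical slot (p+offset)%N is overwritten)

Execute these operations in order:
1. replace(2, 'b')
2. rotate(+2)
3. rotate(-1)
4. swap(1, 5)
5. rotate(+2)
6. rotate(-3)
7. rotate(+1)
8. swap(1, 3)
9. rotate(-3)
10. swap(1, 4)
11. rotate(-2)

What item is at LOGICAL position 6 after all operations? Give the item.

After op 1 (replace(2, 'b')): offset=0, physical=[A,B,b,D,E,F,G], logical=[A,B,b,D,E,F,G]
After op 2 (rotate(+2)): offset=2, physical=[A,B,b,D,E,F,G], logical=[b,D,E,F,G,A,B]
After op 3 (rotate(-1)): offset=1, physical=[A,B,b,D,E,F,G], logical=[B,b,D,E,F,G,A]
After op 4 (swap(1, 5)): offset=1, physical=[A,B,G,D,E,F,b], logical=[B,G,D,E,F,b,A]
After op 5 (rotate(+2)): offset=3, physical=[A,B,G,D,E,F,b], logical=[D,E,F,b,A,B,G]
After op 6 (rotate(-3)): offset=0, physical=[A,B,G,D,E,F,b], logical=[A,B,G,D,E,F,b]
After op 7 (rotate(+1)): offset=1, physical=[A,B,G,D,E,F,b], logical=[B,G,D,E,F,b,A]
After op 8 (swap(1, 3)): offset=1, physical=[A,B,E,D,G,F,b], logical=[B,E,D,G,F,b,A]
After op 9 (rotate(-3)): offset=5, physical=[A,B,E,D,G,F,b], logical=[F,b,A,B,E,D,G]
After op 10 (swap(1, 4)): offset=5, physical=[A,B,b,D,G,F,E], logical=[F,E,A,B,b,D,G]
After op 11 (rotate(-2)): offset=3, physical=[A,B,b,D,G,F,E], logical=[D,G,F,E,A,B,b]

Answer: b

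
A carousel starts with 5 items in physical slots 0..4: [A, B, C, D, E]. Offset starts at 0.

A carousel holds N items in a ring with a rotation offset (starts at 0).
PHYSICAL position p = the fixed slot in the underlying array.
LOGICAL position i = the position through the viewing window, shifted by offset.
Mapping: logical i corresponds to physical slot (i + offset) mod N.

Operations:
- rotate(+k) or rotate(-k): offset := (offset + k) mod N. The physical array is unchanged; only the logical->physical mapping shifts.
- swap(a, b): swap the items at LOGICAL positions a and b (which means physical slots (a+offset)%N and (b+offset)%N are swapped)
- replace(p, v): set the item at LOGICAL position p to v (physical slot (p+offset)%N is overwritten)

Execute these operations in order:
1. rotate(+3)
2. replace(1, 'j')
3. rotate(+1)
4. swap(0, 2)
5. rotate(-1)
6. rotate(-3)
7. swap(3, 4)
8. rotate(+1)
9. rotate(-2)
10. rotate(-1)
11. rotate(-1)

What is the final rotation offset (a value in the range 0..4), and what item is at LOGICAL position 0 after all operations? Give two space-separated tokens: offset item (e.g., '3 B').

After op 1 (rotate(+3)): offset=3, physical=[A,B,C,D,E], logical=[D,E,A,B,C]
After op 2 (replace(1, 'j')): offset=3, physical=[A,B,C,D,j], logical=[D,j,A,B,C]
After op 3 (rotate(+1)): offset=4, physical=[A,B,C,D,j], logical=[j,A,B,C,D]
After op 4 (swap(0, 2)): offset=4, physical=[A,j,C,D,B], logical=[B,A,j,C,D]
After op 5 (rotate(-1)): offset=3, physical=[A,j,C,D,B], logical=[D,B,A,j,C]
After op 6 (rotate(-3)): offset=0, physical=[A,j,C,D,B], logical=[A,j,C,D,B]
After op 7 (swap(3, 4)): offset=0, physical=[A,j,C,B,D], logical=[A,j,C,B,D]
After op 8 (rotate(+1)): offset=1, physical=[A,j,C,B,D], logical=[j,C,B,D,A]
After op 9 (rotate(-2)): offset=4, physical=[A,j,C,B,D], logical=[D,A,j,C,B]
After op 10 (rotate(-1)): offset=3, physical=[A,j,C,B,D], logical=[B,D,A,j,C]
After op 11 (rotate(-1)): offset=2, physical=[A,j,C,B,D], logical=[C,B,D,A,j]

Answer: 2 C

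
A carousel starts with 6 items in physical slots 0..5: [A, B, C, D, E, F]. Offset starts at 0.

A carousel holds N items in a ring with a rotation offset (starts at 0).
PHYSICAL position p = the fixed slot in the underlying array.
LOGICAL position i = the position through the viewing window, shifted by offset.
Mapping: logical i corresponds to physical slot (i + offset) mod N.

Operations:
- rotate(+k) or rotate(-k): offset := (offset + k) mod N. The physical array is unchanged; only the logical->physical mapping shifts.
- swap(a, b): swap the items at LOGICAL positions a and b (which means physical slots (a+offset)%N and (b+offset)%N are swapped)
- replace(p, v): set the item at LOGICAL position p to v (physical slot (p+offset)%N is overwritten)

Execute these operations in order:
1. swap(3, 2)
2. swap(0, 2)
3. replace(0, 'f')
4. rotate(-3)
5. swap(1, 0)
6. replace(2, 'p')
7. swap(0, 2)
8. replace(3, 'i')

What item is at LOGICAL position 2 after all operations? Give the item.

Answer: E

Derivation:
After op 1 (swap(3, 2)): offset=0, physical=[A,B,D,C,E,F], logical=[A,B,D,C,E,F]
After op 2 (swap(0, 2)): offset=0, physical=[D,B,A,C,E,F], logical=[D,B,A,C,E,F]
After op 3 (replace(0, 'f')): offset=0, physical=[f,B,A,C,E,F], logical=[f,B,A,C,E,F]
After op 4 (rotate(-3)): offset=3, physical=[f,B,A,C,E,F], logical=[C,E,F,f,B,A]
After op 5 (swap(1, 0)): offset=3, physical=[f,B,A,E,C,F], logical=[E,C,F,f,B,A]
After op 6 (replace(2, 'p')): offset=3, physical=[f,B,A,E,C,p], logical=[E,C,p,f,B,A]
After op 7 (swap(0, 2)): offset=3, physical=[f,B,A,p,C,E], logical=[p,C,E,f,B,A]
After op 8 (replace(3, 'i')): offset=3, physical=[i,B,A,p,C,E], logical=[p,C,E,i,B,A]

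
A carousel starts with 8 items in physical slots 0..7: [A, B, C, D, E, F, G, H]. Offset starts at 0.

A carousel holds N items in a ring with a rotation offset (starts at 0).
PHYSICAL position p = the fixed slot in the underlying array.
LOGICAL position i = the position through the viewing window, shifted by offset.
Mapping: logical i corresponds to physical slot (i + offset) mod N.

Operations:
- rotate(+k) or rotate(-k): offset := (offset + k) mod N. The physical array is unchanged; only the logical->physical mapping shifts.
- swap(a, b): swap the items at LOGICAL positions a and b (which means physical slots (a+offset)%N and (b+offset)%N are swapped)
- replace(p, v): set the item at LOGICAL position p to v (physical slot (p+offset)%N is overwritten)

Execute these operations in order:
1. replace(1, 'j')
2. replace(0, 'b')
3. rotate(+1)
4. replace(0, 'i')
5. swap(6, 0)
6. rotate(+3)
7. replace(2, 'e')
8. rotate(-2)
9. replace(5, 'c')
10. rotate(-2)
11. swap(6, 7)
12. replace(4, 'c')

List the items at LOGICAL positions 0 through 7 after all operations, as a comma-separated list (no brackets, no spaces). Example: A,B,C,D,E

Answer: b,H,C,D,c,F,c,e

Derivation:
After op 1 (replace(1, 'j')): offset=0, physical=[A,j,C,D,E,F,G,H], logical=[A,j,C,D,E,F,G,H]
After op 2 (replace(0, 'b')): offset=0, physical=[b,j,C,D,E,F,G,H], logical=[b,j,C,D,E,F,G,H]
After op 3 (rotate(+1)): offset=1, physical=[b,j,C,D,E,F,G,H], logical=[j,C,D,E,F,G,H,b]
After op 4 (replace(0, 'i')): offset=1, physical=[b,i,C,D,E,F,G,H], logical=[i,C,D,E,F,G,H,b]
After op 5 (swap(6, 0)): offset=1, physical=[b,H,C,D,E,F,G,i], logical=[H,C,D,E,F,G,i,b]
After op 6 (rotate(+3)): offset=4, physical=[b,H,C,D,E,F,G,i], logical=[E,F,G,i,b,H,C,D]
After op 7 (replace(2, 'e')): offset=4, physical=[b,H,C,D,E,F,e,i], logical=[E,F,e,i,b,H,C,D]
After op 8 (rotate(-2)): offset=2, physical=[b,H,C,D,E,F,e,i], logical=[C,D,E,F,e,i,b,H]
After op 9 (replace(5, 'c')): offset=2, physical=[b,H,C,D,E,F,e,c], logical=[C,D,E,F,e,c,b,H]
After op 10 (rotate(-2)): offset=0, physical=[b,H,C,D,E,F,e,c], logical=[b,H,C,D,E,F,e,c]
After op 11 (swap(6, 7)): offset=0, physical=[b,H,C,D,E,F,c,e], logical=[b,H,C,D,E,F,c,e]
After op 12 (replace(4, 'c')): offset=0, physical=[b,H,C,D,c,F,c,e], logical=[b,H,C,D,c,F,c,e]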